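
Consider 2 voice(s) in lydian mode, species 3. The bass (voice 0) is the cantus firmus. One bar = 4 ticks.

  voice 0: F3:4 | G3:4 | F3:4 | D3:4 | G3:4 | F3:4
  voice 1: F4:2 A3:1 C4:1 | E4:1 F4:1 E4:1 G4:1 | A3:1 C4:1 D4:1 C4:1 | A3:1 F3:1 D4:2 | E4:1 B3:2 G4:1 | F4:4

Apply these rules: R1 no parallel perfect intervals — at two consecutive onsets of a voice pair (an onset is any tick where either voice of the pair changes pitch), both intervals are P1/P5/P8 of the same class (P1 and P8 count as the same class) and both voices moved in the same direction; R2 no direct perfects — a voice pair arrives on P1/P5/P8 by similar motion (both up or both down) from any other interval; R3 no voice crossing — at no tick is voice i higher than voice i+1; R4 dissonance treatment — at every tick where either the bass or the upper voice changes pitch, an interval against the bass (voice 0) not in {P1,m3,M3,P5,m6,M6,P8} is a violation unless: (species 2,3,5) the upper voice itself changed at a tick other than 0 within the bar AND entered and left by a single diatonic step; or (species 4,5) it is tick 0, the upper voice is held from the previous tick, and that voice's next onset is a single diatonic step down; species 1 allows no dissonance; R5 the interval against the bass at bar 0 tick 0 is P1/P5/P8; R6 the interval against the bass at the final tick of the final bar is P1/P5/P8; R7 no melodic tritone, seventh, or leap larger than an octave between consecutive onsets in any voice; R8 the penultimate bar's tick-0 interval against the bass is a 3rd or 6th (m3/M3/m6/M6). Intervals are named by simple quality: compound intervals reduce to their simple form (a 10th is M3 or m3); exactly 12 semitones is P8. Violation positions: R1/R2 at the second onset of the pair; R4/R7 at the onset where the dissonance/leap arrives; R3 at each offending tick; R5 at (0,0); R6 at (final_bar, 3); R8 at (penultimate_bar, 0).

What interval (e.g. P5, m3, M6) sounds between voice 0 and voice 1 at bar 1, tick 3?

voice 0=G3 voice 1=G4 -> P8

P8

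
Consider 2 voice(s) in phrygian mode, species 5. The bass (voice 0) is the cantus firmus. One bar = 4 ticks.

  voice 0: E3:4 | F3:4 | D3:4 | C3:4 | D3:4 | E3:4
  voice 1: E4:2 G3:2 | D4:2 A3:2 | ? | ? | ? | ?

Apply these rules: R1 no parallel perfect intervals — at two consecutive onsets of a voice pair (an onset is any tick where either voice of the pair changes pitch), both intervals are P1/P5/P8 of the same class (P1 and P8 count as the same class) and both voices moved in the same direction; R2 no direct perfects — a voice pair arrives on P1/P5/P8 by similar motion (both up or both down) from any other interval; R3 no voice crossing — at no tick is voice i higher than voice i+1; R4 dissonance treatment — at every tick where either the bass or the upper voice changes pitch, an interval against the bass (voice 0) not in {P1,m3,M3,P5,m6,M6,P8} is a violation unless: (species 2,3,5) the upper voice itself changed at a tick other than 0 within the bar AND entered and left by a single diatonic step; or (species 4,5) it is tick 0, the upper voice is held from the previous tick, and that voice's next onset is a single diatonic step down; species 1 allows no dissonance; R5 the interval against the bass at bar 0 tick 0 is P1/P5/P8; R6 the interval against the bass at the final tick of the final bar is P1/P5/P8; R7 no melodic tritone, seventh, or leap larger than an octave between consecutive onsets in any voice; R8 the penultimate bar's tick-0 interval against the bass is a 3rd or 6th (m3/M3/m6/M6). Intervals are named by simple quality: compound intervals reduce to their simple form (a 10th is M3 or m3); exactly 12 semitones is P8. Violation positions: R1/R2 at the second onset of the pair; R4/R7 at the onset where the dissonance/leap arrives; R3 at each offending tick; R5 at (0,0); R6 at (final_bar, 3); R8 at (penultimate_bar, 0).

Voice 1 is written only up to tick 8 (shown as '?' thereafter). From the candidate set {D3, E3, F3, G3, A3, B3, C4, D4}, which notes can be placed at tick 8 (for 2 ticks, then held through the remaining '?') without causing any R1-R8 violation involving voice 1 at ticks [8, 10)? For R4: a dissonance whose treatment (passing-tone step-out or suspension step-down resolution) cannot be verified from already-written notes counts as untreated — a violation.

D3: violates R2
E3: violates R4
F3: legal
G3: violates R4
A3: legal
B3: legal
C4: violates R4
D4: legal

{A3, B3, D4, F3}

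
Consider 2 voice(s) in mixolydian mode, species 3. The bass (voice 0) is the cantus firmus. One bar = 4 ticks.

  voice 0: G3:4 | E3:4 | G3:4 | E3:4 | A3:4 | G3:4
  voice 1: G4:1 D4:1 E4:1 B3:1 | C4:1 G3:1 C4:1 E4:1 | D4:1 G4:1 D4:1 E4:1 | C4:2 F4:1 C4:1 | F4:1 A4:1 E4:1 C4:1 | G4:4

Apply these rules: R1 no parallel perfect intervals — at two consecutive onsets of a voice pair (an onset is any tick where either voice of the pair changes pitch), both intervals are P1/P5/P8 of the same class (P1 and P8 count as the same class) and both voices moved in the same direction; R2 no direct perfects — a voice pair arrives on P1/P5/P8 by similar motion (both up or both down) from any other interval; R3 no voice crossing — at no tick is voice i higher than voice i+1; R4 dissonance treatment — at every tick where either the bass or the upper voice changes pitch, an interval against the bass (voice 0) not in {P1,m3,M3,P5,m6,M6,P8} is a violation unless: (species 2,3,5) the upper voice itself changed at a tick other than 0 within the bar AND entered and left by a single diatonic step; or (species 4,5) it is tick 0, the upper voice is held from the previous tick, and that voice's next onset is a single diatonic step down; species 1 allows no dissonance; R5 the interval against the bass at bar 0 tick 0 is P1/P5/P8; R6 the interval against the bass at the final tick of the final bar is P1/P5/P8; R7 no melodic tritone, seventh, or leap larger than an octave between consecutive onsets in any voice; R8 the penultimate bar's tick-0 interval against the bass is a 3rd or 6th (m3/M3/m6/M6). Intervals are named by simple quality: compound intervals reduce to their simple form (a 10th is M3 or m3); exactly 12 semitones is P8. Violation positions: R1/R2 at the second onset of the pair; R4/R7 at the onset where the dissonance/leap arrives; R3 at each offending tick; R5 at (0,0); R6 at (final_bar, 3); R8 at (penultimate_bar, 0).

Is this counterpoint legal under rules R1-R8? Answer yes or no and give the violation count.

bar 0: v0=G3 v1=G4 (P8)
bar 1: v0=E3 v1=C4 (m6)
bar 2: v0=G3 v1=D4 (P5)
bar 3: v0=E3 v1=C4 (m6)
bar 4: v0=A3 v1=F4 (m6)
bar 5: v0=G3 v1=G4 (P8)
  R4 @ bar3.2: E3/F4 m2 untreated

No (1 violations)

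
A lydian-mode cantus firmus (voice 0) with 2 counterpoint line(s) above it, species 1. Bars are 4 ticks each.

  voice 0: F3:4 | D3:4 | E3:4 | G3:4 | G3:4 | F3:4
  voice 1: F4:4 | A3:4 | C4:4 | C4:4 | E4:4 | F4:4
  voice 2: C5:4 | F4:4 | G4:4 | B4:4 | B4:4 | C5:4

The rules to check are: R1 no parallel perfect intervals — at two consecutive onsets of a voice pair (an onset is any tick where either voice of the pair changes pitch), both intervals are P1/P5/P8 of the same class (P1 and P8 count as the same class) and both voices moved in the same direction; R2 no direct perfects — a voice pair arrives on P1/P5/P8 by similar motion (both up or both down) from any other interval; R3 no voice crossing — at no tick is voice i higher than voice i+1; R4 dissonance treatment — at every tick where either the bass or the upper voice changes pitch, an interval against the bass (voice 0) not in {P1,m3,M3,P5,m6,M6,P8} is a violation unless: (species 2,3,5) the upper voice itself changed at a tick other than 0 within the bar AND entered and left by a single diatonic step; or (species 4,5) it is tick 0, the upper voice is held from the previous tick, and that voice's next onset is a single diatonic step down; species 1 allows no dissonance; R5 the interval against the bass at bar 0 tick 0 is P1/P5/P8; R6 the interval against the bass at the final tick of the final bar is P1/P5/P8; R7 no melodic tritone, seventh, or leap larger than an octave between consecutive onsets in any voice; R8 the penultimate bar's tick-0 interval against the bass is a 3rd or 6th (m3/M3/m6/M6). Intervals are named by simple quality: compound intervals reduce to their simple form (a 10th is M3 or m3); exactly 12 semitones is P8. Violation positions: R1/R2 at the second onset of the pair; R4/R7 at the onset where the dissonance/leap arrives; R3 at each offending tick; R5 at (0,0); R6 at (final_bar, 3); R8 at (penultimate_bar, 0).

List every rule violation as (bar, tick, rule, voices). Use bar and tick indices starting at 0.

(1, 0, R2, (0, 1))
(2, 0, R2, (1, 2))
(3, 0, R4, (0, 1))
(5, 0, R1, (1, 2))

bar 0: v0=F3 v1=F4 v2=C5 downbeat P5
bar 1: v0=D3 v1=A3 v2=F4 downbeat m3
bar 2: v0=E3 v1=C4 v2=G4 downbeat m3
bar 3: v0=G3 v1=C4 v2=B4 downbeat M3
bar 4: v0=G3 v1=E4 v2=B4 downbeat M3
bar 5: v0=F3 v1=F4 v2=C5 downbeat P5
  -> R2 @ bar 1 tick 0 v(0, 1): F3/F4 P8 -> D3/A3 P5 similar
  -> R2 @ bar 2 tick 0 v(1, 2): A3/F4 m6 -> C4/G4 P5 similar
  -> R4 @ bar 3 tick 0 v(0, 1): G3/C4 P4 untreated
  -> R1 @ bar 5 tick 0 v(1, 2): E4/B4 P5 -> F4/C5 P5 similar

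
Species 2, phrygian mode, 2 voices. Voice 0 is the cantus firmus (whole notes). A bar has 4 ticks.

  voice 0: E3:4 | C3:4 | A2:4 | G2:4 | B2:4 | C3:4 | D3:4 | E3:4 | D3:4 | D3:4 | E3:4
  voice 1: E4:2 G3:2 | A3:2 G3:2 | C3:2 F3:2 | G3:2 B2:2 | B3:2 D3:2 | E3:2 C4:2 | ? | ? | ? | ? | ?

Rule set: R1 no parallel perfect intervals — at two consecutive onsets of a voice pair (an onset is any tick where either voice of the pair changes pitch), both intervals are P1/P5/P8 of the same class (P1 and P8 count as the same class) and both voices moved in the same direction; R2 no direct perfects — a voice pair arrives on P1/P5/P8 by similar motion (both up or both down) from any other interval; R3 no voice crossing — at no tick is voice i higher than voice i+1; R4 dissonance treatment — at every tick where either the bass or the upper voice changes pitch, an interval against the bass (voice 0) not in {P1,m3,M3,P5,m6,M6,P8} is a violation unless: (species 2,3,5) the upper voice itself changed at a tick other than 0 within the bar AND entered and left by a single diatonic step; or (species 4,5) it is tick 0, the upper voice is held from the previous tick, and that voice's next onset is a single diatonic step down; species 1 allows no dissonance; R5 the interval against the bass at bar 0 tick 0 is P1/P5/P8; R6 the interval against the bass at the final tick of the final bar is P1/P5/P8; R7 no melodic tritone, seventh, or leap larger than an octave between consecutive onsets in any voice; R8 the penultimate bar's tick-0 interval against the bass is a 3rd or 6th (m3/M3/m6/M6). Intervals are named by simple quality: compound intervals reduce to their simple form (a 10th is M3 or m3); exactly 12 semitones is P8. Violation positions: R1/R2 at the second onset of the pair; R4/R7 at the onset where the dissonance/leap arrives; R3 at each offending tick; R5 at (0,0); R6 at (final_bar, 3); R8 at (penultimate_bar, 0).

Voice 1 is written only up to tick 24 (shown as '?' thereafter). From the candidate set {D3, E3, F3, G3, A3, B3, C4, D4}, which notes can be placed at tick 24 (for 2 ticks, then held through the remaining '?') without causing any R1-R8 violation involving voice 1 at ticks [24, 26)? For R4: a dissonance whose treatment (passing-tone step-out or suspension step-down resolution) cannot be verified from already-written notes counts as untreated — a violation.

D3: violates R7
E3: violates R4
F3: legal
G3: violates R4
A3: legal
B3: legal
C4: violates R4
D4: violates R1

{A3, B3, F3}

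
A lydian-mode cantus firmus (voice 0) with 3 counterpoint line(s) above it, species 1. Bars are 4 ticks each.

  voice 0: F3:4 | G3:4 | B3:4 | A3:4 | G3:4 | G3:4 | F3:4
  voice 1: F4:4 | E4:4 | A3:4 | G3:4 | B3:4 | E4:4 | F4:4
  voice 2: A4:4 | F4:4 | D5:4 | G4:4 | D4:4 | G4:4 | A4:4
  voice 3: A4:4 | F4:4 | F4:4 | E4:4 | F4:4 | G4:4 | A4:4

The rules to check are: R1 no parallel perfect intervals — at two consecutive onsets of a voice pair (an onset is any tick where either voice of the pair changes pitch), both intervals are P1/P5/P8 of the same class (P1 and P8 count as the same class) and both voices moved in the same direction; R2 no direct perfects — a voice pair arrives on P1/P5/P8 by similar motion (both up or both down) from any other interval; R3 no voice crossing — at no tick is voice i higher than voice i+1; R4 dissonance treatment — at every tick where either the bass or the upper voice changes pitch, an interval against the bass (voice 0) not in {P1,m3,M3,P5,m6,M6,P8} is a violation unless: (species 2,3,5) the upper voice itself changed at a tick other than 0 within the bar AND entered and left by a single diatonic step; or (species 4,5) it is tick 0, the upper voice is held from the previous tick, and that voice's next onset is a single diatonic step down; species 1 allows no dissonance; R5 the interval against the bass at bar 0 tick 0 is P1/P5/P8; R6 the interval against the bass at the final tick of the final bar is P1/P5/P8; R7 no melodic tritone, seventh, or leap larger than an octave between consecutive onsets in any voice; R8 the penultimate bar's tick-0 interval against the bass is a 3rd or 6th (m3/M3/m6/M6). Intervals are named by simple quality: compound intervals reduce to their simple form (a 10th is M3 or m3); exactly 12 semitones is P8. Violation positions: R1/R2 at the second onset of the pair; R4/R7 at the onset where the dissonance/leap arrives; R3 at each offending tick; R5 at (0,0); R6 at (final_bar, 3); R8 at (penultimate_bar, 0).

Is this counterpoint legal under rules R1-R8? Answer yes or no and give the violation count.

bar 0: v0=F3 v1=F4 v2=A4 v3=A4 (M3)
bar 1: v0=G3 v1=E4 v2=F4 v3=F4 (m7)
bar 2: v0=B3 v1=A3 v2=D5 v3=F4 (TT)
bar 3: v0=A3 v1=G3 v2=G4 v3=E4 (P5)
bar 4: v0=G3 v1=B3 v2=D4 v3=F4 (m7)
bar 5: v0=G3 v1=E4 v2=G4 v3=G4 (P8)
bar 6: v0=F3 v1=F4 v2=A4 v3=A4 (M3)
  R5 @ bar0.0: opens on M3
  R5 @ bar0.0: opens on M3
  R1 @ bar1.0: A4/A4 P1 -> F4/F4 P1 similar
  R4 @ bar1.0: G3/F4 m7 untreated
  R4 @ bar1.0: G3/F4 m7 untreated
  R3 @ bar2.0: B3 above A3
  R3 @ bar2.0: D5 above F4
  R4 @ bar2.0: B3/A3 M2 untreated
  R4 @ bar2.0: B3/F4 TT untreated
  R3 @ bar2.1: B3 above A3
  R3 @ bar2.1: D5 above F4
  R3 @ bar2.2: B3 above A3
  R3 @ bar2.2: D5 above F4
  R3 @ bar2.3: B3 above A3
  R3 @ bar2.3: D5 above F4
  R2 @ bar3.0: B3/F4 TT -> A3/E4 P5 similar
  R2 @ bar3.0: A3/D5 P4 -> G3/G4 P8 similar
  R3 @ bar3.0: A3 above G3
  R3 @ bar3.0: G4 above E4
  R4 @ bar3.0: A3/G3 M2 untreated
  R4 @ bar3.0: A3/G4 m7 untreated
  R3 @ bar3.1: A3 above G3
  R3 @ bar3.1: G4 above E4
  R3 @ bar3.2: A3 above G3
  R3 @ bar3.2: G4 above E4
  R3 @ bar3.3: A3 above G3
  R3 @ bar3.3: G4 above E4
  R2 @ bar4.0: A3/G4 m7 -> G3/D4 P5 similar
  R4 @ bar4.0: G3/F4 m7 untreated
  R2 @ bar5.0: D4/F4 m3 -> G4/G4 P1 similar
  R8 @ bar5.0: penult P8 not 3rd/6th
  R8 @ bar5.0: penult P8 not 3rd/6th
  R1 @ bar6.0: G4/G4 P1 -> A4/A4 P1 similar
  R6 @ bar6.3: closes on M3
  R6 @ bar6.3: closes on M3

No (35 violations)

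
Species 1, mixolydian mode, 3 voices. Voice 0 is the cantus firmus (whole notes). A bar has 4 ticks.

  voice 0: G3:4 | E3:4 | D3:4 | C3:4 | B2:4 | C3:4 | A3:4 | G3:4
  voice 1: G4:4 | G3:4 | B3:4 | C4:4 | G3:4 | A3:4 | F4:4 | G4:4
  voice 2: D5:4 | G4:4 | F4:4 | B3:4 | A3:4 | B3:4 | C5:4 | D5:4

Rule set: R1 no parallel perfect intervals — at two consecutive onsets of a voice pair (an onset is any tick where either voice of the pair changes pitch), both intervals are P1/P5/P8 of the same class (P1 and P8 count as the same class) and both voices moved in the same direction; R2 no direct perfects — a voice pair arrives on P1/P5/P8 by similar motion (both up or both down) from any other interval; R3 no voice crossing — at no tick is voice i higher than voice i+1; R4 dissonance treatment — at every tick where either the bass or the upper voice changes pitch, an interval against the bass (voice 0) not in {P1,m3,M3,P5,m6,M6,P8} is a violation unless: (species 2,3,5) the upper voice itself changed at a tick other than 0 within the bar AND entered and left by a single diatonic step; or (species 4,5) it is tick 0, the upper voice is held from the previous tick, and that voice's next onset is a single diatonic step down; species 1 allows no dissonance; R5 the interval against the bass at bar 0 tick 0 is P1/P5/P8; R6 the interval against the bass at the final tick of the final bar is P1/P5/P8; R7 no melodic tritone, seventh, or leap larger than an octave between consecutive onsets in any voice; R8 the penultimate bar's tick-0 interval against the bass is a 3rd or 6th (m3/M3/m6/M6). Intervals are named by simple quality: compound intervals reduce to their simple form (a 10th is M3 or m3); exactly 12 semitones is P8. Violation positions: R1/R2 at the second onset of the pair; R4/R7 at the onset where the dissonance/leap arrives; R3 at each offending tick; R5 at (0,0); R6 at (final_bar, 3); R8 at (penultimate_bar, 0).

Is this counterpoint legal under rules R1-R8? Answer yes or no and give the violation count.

No (12 violations)

bar 0: v0=G3 v1=G4 v2=D5 (P5)
bar 1: v0=E3 v1=G3 v2=G4 (m3)
bar 2: v0=D3 v1=B3 v2=F4 (m3)
bar 3: v0=C3 v1=C4 v2=B3 (M7)
bar 4: v0=B2 v1=G3 v2=A3 (m7)
bar 5: v0=C3 v1=A3 v2=B3 (M7)
bar 6: v0=A3 v1=F4 v2=C5 (m3)
bar 7: v0=G3 v1=G4 v2=D5 (P5)
  R2 @ bar1.0: G4/D5 P5 -> G3/G4 P8 similar
  R3 @ bar3.0: C4 above B3
  R4 @ bar3.0: C3/B3 M7 untreated
  R7 @ bar3.0: F4->B3 leap 6st
  R3 @ bar3.1: C4 above B3
  R3 @ bar3.2: C4 above B3
  R3 @ bar3.3: C4 above B3
  R4 @ bar4.0: B2/A3 m7 untreated
  R4 @ bar5.0: C3/B3 M7 untreated
  R2 @ bar6.0: A3/B3 M2 -> F4/C5 P5 similar
  R7 @ bar6.0: B3->C5 leap 13st
  R1 @ bar7.0: F4/C5 P5 -> G4/D5 P5 similar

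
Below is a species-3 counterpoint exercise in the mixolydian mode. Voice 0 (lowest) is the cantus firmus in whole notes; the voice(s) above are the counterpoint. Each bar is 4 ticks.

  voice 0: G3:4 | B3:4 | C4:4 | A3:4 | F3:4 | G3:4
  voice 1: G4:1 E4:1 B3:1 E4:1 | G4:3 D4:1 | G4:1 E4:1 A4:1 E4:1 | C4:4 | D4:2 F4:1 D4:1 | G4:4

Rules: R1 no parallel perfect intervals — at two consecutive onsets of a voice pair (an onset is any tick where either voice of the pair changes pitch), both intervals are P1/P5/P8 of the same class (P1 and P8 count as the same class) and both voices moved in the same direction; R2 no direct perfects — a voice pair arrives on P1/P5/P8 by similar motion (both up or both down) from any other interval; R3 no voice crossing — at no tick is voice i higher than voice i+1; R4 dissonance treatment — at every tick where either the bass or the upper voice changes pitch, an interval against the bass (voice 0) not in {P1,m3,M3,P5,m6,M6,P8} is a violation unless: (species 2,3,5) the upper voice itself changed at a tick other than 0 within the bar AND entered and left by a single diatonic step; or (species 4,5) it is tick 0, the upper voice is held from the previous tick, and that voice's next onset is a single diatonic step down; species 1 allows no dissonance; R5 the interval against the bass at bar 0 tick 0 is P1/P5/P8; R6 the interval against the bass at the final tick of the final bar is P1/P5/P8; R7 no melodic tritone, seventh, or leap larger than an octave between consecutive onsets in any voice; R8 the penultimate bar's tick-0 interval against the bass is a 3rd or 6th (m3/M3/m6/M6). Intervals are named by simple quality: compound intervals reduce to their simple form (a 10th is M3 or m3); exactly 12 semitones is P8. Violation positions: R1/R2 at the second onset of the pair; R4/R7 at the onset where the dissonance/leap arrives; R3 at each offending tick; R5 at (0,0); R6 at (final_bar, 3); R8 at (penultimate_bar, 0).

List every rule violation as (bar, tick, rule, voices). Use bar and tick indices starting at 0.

(2, 0, R2, (0, 1))
(5, 0, R2, (0, 1))

bar 0: v0=G3 v1=G4 downbeat P8
bar 1: v0=B3 v1=G4 downbeat m6
bar 2: v0=C4 v1=G4 downbeat P5
bar 3: v0=A3 v1=C4 downbeat m3
bar 4: v0=F3 v1=D4 downbeat M6
bar 5: v0=G3 v1=G4 downbeat P8
  -> R2 @ bar 2 tick 0 v(0, 1): B3/D4 m3 -> C4/G4 P5 similar
  -> R2 @ bar 5 tick 0 v(0, 1): F3/D4 M6 -> G3/G4 P8 similar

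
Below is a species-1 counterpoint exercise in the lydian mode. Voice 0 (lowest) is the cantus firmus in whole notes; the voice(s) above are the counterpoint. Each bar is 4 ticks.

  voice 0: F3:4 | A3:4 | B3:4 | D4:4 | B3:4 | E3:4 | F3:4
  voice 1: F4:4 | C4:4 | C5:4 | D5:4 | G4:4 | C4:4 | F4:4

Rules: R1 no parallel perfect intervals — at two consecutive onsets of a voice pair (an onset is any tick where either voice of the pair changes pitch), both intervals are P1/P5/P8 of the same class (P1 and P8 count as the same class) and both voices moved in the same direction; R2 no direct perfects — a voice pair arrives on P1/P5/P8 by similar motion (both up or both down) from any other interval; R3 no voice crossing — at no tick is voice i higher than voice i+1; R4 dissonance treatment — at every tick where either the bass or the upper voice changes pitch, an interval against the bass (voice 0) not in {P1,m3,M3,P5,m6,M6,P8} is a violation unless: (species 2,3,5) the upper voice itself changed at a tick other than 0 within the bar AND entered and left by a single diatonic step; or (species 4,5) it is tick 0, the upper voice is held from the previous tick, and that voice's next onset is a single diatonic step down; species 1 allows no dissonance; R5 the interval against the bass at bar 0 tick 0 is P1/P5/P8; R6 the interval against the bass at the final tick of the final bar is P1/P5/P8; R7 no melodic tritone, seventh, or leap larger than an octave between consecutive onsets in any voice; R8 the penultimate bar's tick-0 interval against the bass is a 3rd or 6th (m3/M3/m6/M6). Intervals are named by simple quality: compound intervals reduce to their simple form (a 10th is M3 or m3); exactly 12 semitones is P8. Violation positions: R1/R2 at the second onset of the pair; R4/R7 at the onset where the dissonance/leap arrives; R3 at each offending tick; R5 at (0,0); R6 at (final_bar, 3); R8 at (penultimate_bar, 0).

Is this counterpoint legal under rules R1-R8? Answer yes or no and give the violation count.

bar 0: v0=F3 v1=F4 (P8)
bar 1: v0=A3 v1=C4 (m3)
bar 2: v0=B3 v1=C5 (m2)
bar 3: v0=D4 v1=D5 (P8)
bar 4: v0=B3 v1=G4 (m6)
bar 5: v0=E3 v1=C4 (m6)
bar 6: v0=F3 v1=F4 (P8)
  R4 @ bar2.0: B3/C5 m2 untreated
  R2 @ bar3.0: B3/C5 m2 -> D4/D5 P8 similar
  R2 @ bar6.0: E3/C4 m6 -> F3/F4 P8 similar

No (3 violations)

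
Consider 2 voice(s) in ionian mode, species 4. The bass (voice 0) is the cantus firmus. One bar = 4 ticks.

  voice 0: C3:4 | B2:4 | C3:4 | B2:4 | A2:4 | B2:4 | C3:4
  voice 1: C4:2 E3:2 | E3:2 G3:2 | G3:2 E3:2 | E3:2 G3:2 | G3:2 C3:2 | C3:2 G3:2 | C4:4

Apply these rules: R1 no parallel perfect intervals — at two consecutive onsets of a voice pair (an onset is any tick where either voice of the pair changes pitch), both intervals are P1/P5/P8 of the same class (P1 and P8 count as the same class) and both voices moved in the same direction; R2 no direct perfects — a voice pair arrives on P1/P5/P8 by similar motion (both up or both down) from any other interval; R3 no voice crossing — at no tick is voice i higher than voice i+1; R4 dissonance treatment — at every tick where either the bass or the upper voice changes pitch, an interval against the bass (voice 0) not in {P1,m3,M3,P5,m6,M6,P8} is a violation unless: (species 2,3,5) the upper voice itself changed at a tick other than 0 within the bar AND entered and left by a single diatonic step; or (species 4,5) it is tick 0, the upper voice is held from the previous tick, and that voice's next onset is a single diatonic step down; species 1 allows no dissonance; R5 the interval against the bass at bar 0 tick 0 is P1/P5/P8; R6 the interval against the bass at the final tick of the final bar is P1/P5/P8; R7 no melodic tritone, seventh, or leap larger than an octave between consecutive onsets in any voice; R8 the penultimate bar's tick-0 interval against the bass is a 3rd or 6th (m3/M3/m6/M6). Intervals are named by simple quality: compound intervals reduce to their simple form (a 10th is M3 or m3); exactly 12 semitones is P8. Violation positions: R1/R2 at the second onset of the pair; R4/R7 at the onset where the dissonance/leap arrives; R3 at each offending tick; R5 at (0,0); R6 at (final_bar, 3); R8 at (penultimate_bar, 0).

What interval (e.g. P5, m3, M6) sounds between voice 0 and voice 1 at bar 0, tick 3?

M3

voice 0=C3 voice 1=E3 -> M3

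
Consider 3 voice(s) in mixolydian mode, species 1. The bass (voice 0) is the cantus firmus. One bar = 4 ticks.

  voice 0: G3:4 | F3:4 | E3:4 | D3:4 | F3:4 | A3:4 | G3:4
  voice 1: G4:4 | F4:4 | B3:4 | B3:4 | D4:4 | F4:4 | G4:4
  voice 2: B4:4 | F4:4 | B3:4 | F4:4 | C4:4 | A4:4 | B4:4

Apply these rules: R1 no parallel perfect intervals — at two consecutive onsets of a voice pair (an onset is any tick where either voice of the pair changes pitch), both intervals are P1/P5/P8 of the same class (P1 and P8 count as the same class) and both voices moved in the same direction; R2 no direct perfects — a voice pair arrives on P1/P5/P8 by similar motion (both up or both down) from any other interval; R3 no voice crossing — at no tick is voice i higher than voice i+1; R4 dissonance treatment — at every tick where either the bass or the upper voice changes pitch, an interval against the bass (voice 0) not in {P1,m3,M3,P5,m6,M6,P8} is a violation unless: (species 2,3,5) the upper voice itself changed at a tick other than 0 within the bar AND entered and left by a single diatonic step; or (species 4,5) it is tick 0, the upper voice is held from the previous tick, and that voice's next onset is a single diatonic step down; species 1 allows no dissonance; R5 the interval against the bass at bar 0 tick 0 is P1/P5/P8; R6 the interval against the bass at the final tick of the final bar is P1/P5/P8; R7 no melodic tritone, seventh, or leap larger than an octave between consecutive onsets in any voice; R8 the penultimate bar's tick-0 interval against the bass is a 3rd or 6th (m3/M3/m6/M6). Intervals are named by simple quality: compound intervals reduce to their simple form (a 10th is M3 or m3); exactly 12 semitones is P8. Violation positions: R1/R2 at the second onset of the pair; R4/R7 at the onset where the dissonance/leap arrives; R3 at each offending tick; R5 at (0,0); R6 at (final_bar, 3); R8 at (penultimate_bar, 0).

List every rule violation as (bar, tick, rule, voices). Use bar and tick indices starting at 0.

(0, 0, R5, (0, 2))
(1, 0, R1, (0, 1))
(1, 0, R2, (0, 2))
(1, 0, R2, (1, 2))
(1, 0, R7, (2,))
(2, 0, R1, (1, 2))
(2, 0, R2, (0, 1))
(2, 0, R2, (0, 2))
(2, 0, R7, (1,))
(2, 0, R7, (2,))
(3, 0, R7, (2,))
(4, 0, R3, (1, 2))
(4, 1, R3, (1, 2))
(4, 2, R3, (1, 2))
(4, 3, R3, (1, 2))
(5, 0, R2, (0, 2))
(5, 0, R8, (0, 2))
(6, 3, R6, (0, 2))

bar 0: v0=G3 v1=G4 v2=B4 downbeat M3
bar 1: v0=F3 v1=F4 v2=F4 downbeat P8
bar 2: v0=E3 v1=B3 v2=B3 downbeat P5
bar 3: v0=D3 v1=B3 v2=F4 downbeat m3
bar 4: v0=F3 v1=D4 v2=C4 downbeat P5
bar 5: v0=A3 v1=F4 v2=A4 downbeat P8
bar 6: v0=G3 v1=G4 v2=B4 downbeat M3
  -> R5 @ bar 0 tick 0 v(0, 2): opens on M3
  -> R1 @ bar 1 tick 0 v(0, 1): G3/G4 P8 -> F3/F4 P8 similar
  -> R2 @ bar 1 tick 0 v(0, 2): G3/B4 M3 -> F3/F4 P8 similar
  -> R2 @ bar 1 tick 0 v(1, 2): G4/B4 M3 -> F4/F4 P1 similar
  -> R7 @ bar 1 tick 0 v(2,): B4->F4 leap 6st
  -> R1 @ bar 2 tick 0 v(1, 2): F4/F4 P1 -> B3/B3 P1 similar
  -> R2 @ bar 2 tick 0 v(0, 1): F3/F4 P8 -> E3/B3 P5 similar
  -> R2 @ bar 2 tick 0 v(0, 2): F3/F4 P8 -> E3/B3 P5 similar
  -> R7 @ bar 2 tick 0 v(1,): F4->B3 leap 6st
  -> R7 @ bar 2 tick 0 v(2,): F4->B3 leap 6st
  -> R7 @ bar 3 tick 0 v(2,): B3->F4 leap 6st
  -> R3 @ bar 4 tick 0 v(1, 2): D4 above C4
  -> R3 @ bar 4 tick 1 v(1, 2): D4 above C4
  -> R3 @ bar 4 tick 2 v(1, 2): D4 above C4
  -> R3 @ bar 4 tick 3 v(1, 2): D4 above C4
  -> R2 @ bar 5 tick 0 v(0, 2): F3/C4 P5 -> A3/A4 P8 similar
  -> R8 @ bar 5 tick 0 v(0, 2): penult P8 not 3rd/6th
  -> R6 @ bar 6 tick 3 v(0, 2): closes on M3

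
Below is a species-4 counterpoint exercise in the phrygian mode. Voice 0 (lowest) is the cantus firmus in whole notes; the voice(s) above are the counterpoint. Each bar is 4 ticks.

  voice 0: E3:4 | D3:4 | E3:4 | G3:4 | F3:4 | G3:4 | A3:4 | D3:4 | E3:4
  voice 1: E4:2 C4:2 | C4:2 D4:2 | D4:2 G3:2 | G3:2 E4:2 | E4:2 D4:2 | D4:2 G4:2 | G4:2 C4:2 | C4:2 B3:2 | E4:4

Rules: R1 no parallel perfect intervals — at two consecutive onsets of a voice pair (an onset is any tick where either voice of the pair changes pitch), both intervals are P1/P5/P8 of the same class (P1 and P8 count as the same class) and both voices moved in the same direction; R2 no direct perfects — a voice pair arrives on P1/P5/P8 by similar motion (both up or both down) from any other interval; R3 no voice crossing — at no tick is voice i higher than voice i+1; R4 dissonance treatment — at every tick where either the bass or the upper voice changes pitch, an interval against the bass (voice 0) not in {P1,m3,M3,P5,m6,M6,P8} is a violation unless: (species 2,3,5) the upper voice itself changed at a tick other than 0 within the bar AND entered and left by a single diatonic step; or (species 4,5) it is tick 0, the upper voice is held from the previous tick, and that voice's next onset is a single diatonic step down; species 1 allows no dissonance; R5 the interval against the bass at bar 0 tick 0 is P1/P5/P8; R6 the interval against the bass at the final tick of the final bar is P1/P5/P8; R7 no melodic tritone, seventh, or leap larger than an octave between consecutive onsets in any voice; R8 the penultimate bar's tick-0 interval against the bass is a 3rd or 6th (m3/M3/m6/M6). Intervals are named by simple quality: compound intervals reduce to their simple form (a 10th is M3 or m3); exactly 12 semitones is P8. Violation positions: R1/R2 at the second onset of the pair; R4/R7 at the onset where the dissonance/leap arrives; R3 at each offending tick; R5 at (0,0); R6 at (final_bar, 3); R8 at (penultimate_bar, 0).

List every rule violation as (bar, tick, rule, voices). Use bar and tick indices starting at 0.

(1, 0, R4, (0, 1))
(2, 0, R4, (0, 1))
(6, 0, R4, (0, 1))
(7, 0, R8, (0, 1))
(8, 0, R2, (0, 1))

bar 0: v0=E3 v1=E4 downbeat P8
bar 1: v0=D3 v1=C4 downbeat m7
bar 2: v0=E3 v1=D4 downbeat m7
bar 3: v0=G3 v1=G3 downbeat P1
bar 4: v0=F3 v1=E4 downbeat M7
bar 5: v0=G3 v1=D4 downbeat P5
bar 6: v0=A3 v1=G4 downbeat m7
bar 7: v0=D3 v1=C4 downbeat m7
bar 8: v0=E3 v1=E4 downbeat P8
  -> R4 @ bar 1 tick 0 v(0, 1): D3/C4 m7 untreated
  -> R4 @ bar 2 tick 0 v(0, 1): E3/D4 m7 untreated
  -> R4 @ bar 6 tick 0 v(0, 1): A3/G4 m7 untreated
  -> R8 @ bar 7 tick 0 v(0, 1): penult m7 not 3rd/6th
  -> R2 @ bar 8 tick 0 v(0, 1): D3/B3 M6 -> E3/E4 P8 similar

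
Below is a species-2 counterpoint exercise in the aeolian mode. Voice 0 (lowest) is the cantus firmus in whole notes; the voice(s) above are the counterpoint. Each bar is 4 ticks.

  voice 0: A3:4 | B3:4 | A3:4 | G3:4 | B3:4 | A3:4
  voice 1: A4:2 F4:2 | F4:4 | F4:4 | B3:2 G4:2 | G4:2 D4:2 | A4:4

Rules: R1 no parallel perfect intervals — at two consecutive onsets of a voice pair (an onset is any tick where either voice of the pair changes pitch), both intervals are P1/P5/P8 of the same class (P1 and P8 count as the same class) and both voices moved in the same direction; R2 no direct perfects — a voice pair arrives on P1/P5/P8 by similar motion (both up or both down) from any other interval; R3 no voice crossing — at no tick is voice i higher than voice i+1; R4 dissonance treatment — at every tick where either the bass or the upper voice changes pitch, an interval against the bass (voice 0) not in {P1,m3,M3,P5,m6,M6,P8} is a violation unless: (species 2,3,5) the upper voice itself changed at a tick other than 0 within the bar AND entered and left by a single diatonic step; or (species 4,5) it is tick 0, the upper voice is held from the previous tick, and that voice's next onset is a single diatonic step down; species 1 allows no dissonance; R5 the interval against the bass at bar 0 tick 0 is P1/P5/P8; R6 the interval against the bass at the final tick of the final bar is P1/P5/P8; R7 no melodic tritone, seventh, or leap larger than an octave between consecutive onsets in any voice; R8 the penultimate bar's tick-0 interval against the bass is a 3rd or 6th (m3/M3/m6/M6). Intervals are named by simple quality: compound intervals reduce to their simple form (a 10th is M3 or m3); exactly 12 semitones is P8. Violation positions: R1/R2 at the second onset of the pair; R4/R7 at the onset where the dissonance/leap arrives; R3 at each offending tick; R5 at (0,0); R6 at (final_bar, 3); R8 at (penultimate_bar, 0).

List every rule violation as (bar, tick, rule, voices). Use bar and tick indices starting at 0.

(1, 0, R4, (0, 1))
(3, 0, R7, (1,))

bar 0: v0=A3 v1=A4 downbeat P8
bar 1: v0=B3 v1=F4 downbeat TT
bar 2: v0=A3 v1=F4 downbeat m6
bar 3: v0=G3 v1=B3 downbeat M3
bar 4: v0=B3 v1=G4 downbeat m6
bar 5: v0=A3 v1=A4 downbeat P8
  -> R4 @ bar 1 tick 0 v(0, 1): B3/F4 TT untreated
  -> R7 @ bar 3 tick 0 v(1,): F4->B3 leap 6st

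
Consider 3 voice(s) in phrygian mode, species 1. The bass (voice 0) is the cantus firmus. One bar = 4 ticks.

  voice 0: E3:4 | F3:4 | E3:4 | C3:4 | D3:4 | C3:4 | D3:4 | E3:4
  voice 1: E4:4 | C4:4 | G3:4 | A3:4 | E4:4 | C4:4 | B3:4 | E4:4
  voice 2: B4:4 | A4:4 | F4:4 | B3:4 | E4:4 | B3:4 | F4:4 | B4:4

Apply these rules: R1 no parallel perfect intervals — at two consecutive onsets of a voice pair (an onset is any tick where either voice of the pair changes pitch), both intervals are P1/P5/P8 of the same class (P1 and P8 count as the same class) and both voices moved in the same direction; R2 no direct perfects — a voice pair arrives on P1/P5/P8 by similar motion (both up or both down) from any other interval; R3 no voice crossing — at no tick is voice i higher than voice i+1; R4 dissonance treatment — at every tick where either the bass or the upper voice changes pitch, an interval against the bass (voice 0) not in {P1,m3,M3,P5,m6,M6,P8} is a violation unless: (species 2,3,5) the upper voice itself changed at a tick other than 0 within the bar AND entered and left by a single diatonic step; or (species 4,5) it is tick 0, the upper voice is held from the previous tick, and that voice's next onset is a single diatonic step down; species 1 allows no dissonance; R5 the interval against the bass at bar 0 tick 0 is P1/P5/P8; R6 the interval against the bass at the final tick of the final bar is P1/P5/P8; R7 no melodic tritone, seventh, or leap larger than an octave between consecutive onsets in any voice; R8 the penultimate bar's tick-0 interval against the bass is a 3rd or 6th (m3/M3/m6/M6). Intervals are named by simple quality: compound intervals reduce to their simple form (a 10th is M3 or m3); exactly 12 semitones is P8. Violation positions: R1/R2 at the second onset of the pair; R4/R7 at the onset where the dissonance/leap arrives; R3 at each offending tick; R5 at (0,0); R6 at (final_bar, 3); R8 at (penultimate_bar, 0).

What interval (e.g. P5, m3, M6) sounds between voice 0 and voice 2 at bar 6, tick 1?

voice 0=D3 voice 2=F4 -> m3

m3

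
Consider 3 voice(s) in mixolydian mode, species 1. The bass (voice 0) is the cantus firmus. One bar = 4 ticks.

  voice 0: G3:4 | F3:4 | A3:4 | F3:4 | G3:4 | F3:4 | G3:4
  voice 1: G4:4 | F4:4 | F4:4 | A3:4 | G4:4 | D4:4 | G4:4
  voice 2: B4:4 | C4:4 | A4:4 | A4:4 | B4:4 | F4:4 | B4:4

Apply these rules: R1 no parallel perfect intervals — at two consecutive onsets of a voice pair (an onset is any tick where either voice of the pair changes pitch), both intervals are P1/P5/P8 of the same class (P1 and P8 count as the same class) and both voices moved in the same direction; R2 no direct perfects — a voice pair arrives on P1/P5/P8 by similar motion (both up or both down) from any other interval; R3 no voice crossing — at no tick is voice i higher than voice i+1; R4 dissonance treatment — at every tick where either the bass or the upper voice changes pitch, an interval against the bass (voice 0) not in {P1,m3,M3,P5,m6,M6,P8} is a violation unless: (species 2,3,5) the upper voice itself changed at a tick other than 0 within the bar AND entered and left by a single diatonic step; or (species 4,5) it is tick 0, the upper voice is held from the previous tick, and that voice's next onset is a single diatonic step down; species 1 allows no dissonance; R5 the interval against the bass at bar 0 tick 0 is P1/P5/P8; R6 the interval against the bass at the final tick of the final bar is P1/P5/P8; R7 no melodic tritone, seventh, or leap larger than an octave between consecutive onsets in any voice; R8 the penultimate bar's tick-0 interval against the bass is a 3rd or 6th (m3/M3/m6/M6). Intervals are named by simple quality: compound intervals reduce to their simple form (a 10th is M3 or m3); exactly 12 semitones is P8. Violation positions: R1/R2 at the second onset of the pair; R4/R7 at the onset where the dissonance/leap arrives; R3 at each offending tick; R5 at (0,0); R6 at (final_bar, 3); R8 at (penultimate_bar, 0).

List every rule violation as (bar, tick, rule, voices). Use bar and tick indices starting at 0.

(0, 0, R5, (0, 2))
(1, 0, R1, (0, 1))
(1, 0, R2, (0, 2))
(1, 0, R3, (1, 2))
(1, 0, R7, (2,))
(1, 1, R3, (1, 2))
(1, 2, R3, (1, 2))
(1, 3, R3, (1, 2))
(2, 0, R2, (0, 2))
(4, 0, R2, (0, 1))
(4, 0, R7, (1,))
(5, 0, R2, (0, 2))
(5, 0, R7, (2,))
(5, 0, R8, (0, 2))
(6, 0, R2, (0, 1))
(6, 0, R7, (2,))
(6, 3, R6, (0, 2))

bar 0: v0=G3 v1=G4 v2=B4 downbeat M3
bar 1: v0=F3 v1=F4 v2=C4 downbeat P5
bar 2: v0=A3 v1=F4 v2=A4 downbeat P8
bar 3: v0=F3 v1=A3 v2=A4 downbeat M3
bar 4: v0=G3 v1=G4 v2=B4 downbeat M3
bar 5: v0=F3 v1=D4 v2=F4 downbeat P8
bar 6: v0=G3 v1=G4 v2=B4 downbeat M3
  -> R5 @ bar 0 tick 0 v(0, 2): opens on M3
  -> R1 @ bar 1 tick 0 v(0, 1): G3/G4 P8 -> F3/F4 P8 similar
  -> R2 @ bar 1 tick 0 v(0, 2): G3/B4 M3 -> F3/C4 P5 similar
  -> R3 @ bar 1 tick 0 v(1, 2): F4 above C4
  -> R7 @ bar 1 tick 0 v(2,): B4->C4 leap 11st
  -> R3 @ bar 1 tick 1 v(1, 2): F4 above C4
  -> R3 @ bar 1 tick 2 v(1, 2): F4 above C4
  -> R3 @ bar 1 tick 3 v(1, 2): F4 above C4
  -> R2 @ bar 2 tick 0 v(0, 2): F3/C4 P5 -> A3/A4 P8 similar
  -> R2 @ bar 4 tick 0 v(0, 1): F3/A3 M3 -> G3/G4 P8 similar
  -> R7 @ bar 4 tick 0 v(1,): A3->G4 leap 10st
  -> R2 @ bar 5 tick 0 v(0, 2): G3/B4 M3 -> F3/F4 P8 similar
  -> R7 @ bar 5 tick 0 v(2,): B4->F4 leap 6st
  -> R8 @ bar 5 tick 0 v(0, 2): penult P8 not 3rd/6th
  -> R2 @ bar 6 tick 0 v(0, 1): F3/D4 M6 -> G3/G4 P8 similar
  -> R7 @ bar 6 tick 0 v(2,): F4->B4 leap 6st
  -> R6 @ bar 6 tick 3 v(0, 2): closes on M3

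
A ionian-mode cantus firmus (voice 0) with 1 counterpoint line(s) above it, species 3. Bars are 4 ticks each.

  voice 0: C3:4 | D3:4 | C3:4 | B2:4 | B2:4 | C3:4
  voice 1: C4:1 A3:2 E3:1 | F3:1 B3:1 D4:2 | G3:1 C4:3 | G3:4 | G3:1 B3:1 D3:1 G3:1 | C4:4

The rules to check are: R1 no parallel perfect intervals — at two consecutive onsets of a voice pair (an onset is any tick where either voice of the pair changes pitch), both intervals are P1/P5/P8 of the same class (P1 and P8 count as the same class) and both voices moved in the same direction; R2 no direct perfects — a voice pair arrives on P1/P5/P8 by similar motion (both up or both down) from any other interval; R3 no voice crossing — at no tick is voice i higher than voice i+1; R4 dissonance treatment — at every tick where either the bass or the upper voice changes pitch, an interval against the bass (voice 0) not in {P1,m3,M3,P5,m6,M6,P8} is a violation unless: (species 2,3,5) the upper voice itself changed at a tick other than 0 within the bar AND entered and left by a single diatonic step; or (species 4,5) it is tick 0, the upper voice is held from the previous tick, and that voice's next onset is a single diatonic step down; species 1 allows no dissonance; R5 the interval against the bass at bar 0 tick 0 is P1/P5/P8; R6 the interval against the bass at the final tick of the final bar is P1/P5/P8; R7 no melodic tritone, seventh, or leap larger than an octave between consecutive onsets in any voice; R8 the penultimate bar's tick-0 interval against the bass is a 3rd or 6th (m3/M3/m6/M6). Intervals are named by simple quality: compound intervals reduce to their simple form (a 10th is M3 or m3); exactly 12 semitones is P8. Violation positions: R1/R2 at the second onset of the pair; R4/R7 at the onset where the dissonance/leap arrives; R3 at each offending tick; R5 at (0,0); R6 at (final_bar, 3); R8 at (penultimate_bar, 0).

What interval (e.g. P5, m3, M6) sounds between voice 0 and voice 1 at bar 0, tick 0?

voice 0=C3 voice 1=C4 -> P8

P8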